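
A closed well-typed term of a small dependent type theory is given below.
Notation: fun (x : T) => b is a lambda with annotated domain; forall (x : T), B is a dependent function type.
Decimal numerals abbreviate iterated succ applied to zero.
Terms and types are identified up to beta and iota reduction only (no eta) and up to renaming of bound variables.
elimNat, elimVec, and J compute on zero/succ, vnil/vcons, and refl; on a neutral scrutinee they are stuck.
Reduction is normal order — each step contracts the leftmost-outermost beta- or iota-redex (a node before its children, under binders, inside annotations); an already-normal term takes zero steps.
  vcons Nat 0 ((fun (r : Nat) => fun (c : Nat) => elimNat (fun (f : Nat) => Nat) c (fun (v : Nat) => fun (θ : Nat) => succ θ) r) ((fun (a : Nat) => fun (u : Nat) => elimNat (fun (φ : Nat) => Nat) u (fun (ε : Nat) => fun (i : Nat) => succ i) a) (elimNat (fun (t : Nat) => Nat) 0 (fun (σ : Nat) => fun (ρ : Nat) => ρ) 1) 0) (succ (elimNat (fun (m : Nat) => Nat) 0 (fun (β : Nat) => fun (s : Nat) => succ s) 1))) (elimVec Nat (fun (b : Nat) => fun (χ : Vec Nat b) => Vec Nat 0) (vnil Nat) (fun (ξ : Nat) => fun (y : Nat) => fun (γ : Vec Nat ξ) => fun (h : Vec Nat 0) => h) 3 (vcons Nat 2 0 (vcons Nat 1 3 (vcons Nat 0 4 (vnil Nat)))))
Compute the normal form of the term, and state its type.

normal form:
  vcons Nat 0 2 (vnil Nat)
inferred type:
  Vec Nat 1
observation: the term reaches its normal form after 30 normal-order steps.


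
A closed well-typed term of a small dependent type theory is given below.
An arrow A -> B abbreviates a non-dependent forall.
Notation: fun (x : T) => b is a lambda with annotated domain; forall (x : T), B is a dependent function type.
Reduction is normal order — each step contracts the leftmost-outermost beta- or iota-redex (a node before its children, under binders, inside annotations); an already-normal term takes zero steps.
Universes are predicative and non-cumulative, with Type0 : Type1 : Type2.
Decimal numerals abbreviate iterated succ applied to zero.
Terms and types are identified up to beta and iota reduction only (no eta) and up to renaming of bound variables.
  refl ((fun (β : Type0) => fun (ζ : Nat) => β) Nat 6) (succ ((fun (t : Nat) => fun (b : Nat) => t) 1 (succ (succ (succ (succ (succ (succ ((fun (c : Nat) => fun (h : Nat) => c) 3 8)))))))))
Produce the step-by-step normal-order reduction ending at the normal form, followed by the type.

normal-order reduction:
  refl ((fun (β : Type0) => fun (ζ : Nat) => β) Nat 6) (succ ((fun (t : Nat) => fun (b : Nat) => t) 1 (succ (succ (succ (succ (succ (succ ((fun (c : Nat) => fun (h : Nat) => c) 3 8)))))))))
  ~> refl ((fun (β : Nat) => Nat) 6) (succ ((fun (ζ : Nat) => fun (t : Nat) => ζ) 1 (succ (succ (succ (succ (succ (succ ((fun (b : Nat) => fun (c : Nat) => b) 3 8)))))))))
  ~> refl Nat (succ ((fun (β : Nat) => fun (ζ : Nat) => β) 1 (succ (succ (succ (succ (succ (succ ((fun (t : Nat) => fun (b : Nat) => t) 3 8)))))))))
  ~> refl Nat (succ ((fun (β : Nat) => 1) (succ (succ (succ (succ (succ (succ ((fun (ζ : Nat) => fun (t : Nat) => ζ) 3 8)))))))))
  ~> refl Nat 2
type:
  Eq Nat 2 2


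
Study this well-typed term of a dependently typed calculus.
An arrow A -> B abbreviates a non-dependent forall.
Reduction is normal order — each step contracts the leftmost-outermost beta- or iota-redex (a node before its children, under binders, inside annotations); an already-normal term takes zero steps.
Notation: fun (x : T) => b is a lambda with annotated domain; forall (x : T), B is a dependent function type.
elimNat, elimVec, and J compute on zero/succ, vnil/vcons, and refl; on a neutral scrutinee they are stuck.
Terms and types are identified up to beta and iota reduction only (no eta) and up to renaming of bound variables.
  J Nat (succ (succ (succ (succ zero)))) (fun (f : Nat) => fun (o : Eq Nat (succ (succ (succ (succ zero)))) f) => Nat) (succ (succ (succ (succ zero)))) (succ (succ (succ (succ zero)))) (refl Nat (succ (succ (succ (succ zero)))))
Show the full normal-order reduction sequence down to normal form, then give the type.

normal-order reduction:
  J Nat (succ (succ (succ (succ zero)))) (fun (f : Nat) => fun (o : Eq Nat (succ (succ (succ (succ zero)))) f) => Nat) (succ (succ (succ (succ zero)))) (succ (succ (succ (succ zero)))) (refl Nat (succ (succ (succ (succ zero)))))
  ~> succ (succ (succ (succ zero)))
inferred type:
  Nat


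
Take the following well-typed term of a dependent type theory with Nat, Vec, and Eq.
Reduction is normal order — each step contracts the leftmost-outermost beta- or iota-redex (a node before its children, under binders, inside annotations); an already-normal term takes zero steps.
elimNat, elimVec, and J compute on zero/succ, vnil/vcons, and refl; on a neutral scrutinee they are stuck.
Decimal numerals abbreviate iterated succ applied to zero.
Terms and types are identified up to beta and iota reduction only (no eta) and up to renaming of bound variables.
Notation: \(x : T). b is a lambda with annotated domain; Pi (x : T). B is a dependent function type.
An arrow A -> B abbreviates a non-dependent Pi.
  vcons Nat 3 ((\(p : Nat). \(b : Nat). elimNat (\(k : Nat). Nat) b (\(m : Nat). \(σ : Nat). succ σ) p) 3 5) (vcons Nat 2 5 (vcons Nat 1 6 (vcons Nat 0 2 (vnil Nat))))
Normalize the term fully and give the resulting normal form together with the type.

resulting normal form:
  vcons Nat 3 8 (vcons Nat 2 5 (vcons Nat 1 6 (vcons Nat 0 2 (vnil Nat))))
type:
  Vec Nat 4


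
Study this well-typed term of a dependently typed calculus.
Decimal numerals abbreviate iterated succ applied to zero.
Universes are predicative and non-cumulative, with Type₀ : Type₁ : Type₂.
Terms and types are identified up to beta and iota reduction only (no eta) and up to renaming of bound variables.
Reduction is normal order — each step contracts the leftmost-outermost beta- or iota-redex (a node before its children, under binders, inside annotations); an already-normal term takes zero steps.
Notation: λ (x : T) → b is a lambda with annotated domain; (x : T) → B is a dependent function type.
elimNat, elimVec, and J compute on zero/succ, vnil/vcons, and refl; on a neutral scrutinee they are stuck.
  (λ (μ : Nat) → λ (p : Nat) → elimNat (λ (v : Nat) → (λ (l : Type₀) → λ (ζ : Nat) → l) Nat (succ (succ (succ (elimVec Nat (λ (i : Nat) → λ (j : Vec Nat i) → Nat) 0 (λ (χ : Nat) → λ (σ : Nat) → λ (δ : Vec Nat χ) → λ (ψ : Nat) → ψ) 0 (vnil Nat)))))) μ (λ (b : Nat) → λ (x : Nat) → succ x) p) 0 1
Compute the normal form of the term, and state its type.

resulting normal form:
  1
type:
  Nat
observation: 6 normal-order steps separate the term from its normal form.


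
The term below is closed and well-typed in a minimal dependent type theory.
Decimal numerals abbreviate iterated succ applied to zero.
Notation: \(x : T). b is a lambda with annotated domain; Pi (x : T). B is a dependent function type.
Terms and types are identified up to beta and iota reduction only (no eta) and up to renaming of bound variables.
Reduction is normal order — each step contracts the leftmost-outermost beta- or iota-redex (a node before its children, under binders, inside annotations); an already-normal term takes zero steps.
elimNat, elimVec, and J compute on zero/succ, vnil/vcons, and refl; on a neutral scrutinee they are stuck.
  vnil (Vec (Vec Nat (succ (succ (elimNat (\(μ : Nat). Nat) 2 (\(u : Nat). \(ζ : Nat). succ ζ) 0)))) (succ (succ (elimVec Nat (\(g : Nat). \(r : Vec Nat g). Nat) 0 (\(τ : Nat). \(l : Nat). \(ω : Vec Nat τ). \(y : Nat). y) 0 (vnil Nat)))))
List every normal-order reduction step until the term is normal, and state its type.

normal-order reduction:
  vnil (Vec (Vec Nat (succ (succ (elimNat (\(μ : Nat). Nat) 2 (\(u : Nat). \(ζ : Nat). succ ζ) 0)))) (succ (succ (elimVec Nat (\(g : Nat). \(r : Vec Nat g). Nat) 0 (\(τ : Nat). \(l : Nat). \(ω : Vec Nat τ). \(y : Nat). y) 0 (vnil Nat)))))
  ~> vnil (Vec (Vec Nat 4) (succ (succ (elimVec Nat (\(μ : Nat). \(u : Vec Nat μ). Nat) 0 (\(ζ : Nat). \(g : Nat). \(r : Vec Nat ζ). \(τ : Nat). τ) 0 (vnil Nat)))))
  ~> vnil (Vec (Vec Nat 4) 2)
type:
  Vec (Vec (Vec Nat 4) 2) 0


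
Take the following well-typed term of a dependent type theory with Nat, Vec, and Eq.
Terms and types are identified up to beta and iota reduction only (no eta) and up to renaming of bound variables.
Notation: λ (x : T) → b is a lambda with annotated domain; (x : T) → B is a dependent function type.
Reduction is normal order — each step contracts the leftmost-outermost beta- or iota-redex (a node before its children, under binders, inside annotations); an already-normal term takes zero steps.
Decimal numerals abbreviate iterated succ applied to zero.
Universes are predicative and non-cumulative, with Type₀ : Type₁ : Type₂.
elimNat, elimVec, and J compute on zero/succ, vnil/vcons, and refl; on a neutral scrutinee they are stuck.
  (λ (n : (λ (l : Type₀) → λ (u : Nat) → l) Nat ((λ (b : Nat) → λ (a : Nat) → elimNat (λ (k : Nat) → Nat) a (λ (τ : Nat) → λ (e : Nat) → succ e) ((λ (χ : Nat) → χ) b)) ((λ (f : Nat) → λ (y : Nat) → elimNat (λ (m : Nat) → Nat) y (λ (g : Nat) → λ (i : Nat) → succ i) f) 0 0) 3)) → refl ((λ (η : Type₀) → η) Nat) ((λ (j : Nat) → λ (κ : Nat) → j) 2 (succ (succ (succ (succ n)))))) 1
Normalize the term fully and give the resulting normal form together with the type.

reduced normal form:
  refl Nat 2
type:
  Eq Nat 2 2
observation: reduction starts at a beta-redex, and 4 normal-order steps reach the normal form.


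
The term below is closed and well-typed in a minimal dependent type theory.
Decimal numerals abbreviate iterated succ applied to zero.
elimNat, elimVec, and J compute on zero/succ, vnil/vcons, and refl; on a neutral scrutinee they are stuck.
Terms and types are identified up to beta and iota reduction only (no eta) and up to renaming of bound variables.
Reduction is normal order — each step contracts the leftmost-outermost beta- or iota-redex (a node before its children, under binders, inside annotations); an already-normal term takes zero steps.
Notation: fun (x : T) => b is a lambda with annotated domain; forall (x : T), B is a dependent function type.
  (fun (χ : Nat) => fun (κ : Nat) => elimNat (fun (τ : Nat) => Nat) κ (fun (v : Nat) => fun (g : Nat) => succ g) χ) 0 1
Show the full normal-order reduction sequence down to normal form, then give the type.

normal-order reduction sequence:
  (fun (χ : Nat) => fun (κ : Nat) => elimNat (fun (τ : Nat) => Nat) κ (fun (v : Nat) => fun (g : Nat) => succ g) χ) 0 1
  ~> (fun (χ : Nat) => elimNat (fun (κ : Nat) => Nat) χ (fun (τ : Nat) => fun (v : Nat) => succ v) 0) 1
  ~> elimNat (fun (χ : Nat) => Nat) 1 (fun (κ : Nat) => fun (τ : Nat) => succ τ) 0
  ~> 1
type:
  Nat


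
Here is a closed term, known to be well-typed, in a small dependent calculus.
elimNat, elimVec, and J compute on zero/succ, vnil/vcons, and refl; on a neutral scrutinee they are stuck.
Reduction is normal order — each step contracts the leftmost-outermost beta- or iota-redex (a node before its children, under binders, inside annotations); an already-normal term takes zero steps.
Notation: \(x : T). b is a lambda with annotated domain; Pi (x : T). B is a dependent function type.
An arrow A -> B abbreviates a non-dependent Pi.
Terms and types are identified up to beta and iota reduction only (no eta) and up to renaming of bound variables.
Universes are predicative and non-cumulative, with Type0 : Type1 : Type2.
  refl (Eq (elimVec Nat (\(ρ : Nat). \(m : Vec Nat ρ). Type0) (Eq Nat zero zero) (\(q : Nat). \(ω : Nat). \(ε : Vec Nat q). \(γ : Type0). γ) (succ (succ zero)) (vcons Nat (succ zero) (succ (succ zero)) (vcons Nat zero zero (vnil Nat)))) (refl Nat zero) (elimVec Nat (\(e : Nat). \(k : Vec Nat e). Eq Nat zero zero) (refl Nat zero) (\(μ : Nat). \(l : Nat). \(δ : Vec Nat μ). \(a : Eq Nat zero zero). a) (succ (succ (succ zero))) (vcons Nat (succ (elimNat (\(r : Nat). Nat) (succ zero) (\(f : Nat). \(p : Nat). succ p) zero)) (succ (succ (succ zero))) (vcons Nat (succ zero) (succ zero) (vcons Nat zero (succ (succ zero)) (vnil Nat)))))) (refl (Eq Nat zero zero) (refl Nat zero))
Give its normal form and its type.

reduced normal form:
  refl (Eq (Eq Nat zero zero) (refl Nat zero) (refl Nat zero)) (refl (Eq Nat zero zero) (refl Nat zero))
the term's type:
  Eq (Eq (Eq Nat zero zero) (refl Nat zero) (refl Nat zero)) (refl (Eq Nat zero zero) (refl Nat zero)) (refl (Eq Nat zero zero) (refl Nat zero))
observation: 27 normal-order steps normalize the term, beginning with an elimVec iota-redex.


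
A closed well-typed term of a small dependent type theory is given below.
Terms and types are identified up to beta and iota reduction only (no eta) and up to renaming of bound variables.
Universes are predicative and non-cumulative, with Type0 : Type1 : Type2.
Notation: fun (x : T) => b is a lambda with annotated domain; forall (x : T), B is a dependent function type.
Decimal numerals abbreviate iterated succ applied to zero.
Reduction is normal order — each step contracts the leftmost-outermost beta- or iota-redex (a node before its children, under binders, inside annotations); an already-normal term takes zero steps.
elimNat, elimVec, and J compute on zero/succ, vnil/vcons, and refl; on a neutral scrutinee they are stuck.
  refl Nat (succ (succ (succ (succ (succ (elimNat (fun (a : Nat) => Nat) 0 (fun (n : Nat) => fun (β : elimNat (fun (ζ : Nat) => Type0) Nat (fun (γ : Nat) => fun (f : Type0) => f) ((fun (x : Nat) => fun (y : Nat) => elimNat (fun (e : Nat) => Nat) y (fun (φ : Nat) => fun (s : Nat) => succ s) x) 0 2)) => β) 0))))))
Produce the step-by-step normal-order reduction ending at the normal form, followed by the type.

reduction (normal order):
  refl Nat (succ (succ (succ (succ (succ (elimNat (fun (a : Nat) => Nat) 0 (fun (n : Nat) => fun (β : elimNat (fun (ζ : Nat) => Type0) Nat (fun (γ : Nat) => fun (f : Type0) => f) ((fun (x : Nat) => fun (y : Nat) => elimNat (fun (e : Nat) => Nat) y (fun (φ : Nat) => fun (s : Nat) => succ s) x) 0 2)) => β) 0))))))
  ~> refl Nat 5
inferred type:
  Eq Nat 5 5


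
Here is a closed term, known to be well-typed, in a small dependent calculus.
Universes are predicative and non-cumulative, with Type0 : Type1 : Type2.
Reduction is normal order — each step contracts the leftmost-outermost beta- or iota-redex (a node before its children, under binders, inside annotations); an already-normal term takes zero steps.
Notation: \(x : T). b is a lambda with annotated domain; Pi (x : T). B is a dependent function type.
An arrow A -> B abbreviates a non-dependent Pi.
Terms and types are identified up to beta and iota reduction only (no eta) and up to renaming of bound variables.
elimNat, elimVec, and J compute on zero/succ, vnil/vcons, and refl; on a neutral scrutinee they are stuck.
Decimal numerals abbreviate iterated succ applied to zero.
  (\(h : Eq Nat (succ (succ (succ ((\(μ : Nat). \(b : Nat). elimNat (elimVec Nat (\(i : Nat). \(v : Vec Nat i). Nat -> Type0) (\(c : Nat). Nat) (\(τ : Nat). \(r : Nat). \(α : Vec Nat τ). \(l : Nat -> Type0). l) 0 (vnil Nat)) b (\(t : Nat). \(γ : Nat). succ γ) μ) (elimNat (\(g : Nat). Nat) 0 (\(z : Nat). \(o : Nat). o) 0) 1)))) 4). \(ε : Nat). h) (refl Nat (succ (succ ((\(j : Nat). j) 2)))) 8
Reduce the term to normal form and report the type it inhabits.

normal form:
  refl Nat 4
inferred type:
  Eq Nat 4 4
observation: reduction starts at a beta-redex, and 3 normal-order steps reach the normal form.


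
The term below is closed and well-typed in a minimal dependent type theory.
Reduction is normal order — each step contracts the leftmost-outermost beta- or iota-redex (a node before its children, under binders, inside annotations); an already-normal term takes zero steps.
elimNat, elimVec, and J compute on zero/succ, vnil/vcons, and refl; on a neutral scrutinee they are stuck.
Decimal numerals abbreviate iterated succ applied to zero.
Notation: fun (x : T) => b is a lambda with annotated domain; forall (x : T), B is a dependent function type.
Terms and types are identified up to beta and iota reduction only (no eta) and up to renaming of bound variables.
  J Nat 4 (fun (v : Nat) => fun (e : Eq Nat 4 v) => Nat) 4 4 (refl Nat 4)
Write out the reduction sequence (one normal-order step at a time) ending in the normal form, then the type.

normal-order reduction:
  J Nat 4 (fun (v : Nat) => fun (e : Eq Nat 4 v) => Nat) 4 4 (refl Nat 4)
  ~> 4
inferred type:
  Nat


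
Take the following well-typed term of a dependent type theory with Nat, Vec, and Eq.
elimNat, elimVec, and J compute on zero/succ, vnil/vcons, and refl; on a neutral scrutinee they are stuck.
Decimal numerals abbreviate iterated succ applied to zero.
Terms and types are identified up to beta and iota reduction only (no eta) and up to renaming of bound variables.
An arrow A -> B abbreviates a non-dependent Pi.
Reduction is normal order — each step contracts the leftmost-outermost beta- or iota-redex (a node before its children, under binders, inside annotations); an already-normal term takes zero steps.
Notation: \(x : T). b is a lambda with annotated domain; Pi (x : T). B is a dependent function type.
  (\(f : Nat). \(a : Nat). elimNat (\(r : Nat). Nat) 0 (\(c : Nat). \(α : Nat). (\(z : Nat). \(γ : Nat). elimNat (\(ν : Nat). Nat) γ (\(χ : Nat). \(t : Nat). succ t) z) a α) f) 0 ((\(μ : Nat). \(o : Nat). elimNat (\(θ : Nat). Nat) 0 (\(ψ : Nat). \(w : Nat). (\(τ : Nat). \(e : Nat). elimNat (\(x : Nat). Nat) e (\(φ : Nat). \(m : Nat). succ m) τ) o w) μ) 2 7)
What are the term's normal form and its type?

normal form:
  0
the term's type:
  Nat


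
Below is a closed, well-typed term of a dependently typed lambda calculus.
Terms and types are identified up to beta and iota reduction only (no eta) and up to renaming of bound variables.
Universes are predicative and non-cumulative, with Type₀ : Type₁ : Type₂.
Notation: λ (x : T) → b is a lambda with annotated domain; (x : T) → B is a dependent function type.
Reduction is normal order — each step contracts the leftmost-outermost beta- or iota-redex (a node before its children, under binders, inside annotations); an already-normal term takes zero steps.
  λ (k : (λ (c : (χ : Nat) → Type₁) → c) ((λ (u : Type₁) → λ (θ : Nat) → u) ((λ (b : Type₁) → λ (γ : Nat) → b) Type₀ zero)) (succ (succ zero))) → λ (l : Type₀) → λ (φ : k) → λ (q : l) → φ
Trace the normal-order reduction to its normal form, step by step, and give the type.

normal-order reduction:
  λ (k : (λ (c : (χ : Nat) → Type₁) → c) ((λ (u : Type₁) → λ (θ : Nat) → u) ((λ (b : Type₁) → λ (γ : Nat) → b) Type₀ zero)) (succ (succ zero))) → λ (l : Type₀) → λ (φ : k) → λ (q : l) → φ
  ~> λ (k : (λ (c : Type₁) → λ (χ : Nat) → c) ((λ (u : Type₁) → λ (θ : Nat) → u) Type₀ zero) (succ (succ zero))) → λ (b : Type₀) → λ (γ : k) → λ (l : b) → γ
  ~> λ (k : (λ (c : Nat) → (λ (χ : Type₁) → λ (u : Nat) → χ) Type₀ zero) (succ (succ zero))) → λ (θ : Type₀) → λ (b : k) → λ (γ : θ) → b
  ~> λ (k : (λ (c : Type₁) → λ (χ : Nat) → c) Type₀ zero) → λ (u : Type₀) → λ (θ : k) → λ (b : u) → θ
  ~> λ (k : (λ (c : Nat) → Type₀) zero) → λ (χ : Type₀) → λ (u : k) → λ (θ : χ) → u
  ~> λ (k : Type₀) → λ (c : Type₀) → λ (χ : k) → λ (u : c) → χ
type:
  (k : Type₀) → (c : Type₀) → (χ : k) → (u : c) → k


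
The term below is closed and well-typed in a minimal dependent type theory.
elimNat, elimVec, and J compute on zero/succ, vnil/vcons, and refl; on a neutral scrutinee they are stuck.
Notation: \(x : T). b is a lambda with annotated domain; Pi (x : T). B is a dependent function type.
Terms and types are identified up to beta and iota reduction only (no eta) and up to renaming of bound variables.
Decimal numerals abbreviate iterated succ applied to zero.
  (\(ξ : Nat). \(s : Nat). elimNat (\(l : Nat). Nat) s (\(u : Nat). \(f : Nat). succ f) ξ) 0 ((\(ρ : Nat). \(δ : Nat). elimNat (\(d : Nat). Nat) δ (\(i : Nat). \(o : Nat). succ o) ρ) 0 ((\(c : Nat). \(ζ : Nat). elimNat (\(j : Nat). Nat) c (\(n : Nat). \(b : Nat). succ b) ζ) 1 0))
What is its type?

type:
  Nat


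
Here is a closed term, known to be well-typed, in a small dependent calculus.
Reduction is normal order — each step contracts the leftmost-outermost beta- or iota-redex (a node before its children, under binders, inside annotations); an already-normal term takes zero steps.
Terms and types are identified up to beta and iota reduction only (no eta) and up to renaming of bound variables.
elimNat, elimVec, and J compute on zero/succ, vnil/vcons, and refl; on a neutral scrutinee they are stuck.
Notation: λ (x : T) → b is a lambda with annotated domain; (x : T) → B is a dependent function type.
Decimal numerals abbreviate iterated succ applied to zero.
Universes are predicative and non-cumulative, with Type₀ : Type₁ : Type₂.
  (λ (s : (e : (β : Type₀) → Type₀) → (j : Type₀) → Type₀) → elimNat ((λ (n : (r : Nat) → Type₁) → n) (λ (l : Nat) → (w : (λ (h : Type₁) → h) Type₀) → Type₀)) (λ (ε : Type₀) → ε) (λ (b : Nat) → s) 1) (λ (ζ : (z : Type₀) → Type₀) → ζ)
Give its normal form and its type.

reduced normal form:
  λ (s : Type₀) → s
inferred type:
  (s : Type₀) → Type₀


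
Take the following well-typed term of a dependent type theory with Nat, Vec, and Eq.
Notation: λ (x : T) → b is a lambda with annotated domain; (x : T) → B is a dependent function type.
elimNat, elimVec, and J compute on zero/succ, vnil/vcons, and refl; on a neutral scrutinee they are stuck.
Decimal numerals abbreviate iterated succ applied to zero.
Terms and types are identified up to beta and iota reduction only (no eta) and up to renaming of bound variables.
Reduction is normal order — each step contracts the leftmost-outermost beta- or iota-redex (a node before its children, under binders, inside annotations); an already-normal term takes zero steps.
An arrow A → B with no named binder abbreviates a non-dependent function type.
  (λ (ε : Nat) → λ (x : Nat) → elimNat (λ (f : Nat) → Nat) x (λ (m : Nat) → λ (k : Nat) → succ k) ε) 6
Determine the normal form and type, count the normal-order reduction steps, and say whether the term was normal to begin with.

reduced normal form:
  λ (ε : Nat) → succ (succ (succ (succ (succ (succ ε)))))
the term's type:
  Nat → Nat
steps to reach normal form (normal order): 20
already normal: no
first contracted redex: a beta-redex


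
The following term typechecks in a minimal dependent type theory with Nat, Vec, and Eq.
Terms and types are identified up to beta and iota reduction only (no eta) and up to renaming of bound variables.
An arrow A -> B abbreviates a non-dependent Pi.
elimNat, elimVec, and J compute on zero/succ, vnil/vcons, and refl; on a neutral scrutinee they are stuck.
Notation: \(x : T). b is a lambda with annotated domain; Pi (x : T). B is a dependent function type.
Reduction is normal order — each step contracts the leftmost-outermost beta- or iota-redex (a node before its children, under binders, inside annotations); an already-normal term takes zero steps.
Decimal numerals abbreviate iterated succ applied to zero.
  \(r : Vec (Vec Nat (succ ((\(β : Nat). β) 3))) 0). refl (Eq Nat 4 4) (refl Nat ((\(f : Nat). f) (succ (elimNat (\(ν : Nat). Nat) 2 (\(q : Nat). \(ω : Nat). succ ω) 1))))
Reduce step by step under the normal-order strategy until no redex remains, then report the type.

reduction (normal order):
  \(r : Vec (Vec Nat (succ ((\(β : Nat). β) 3))) 0). refl (Eq Nat 4 4) (refl Nat ((\(f : Nat). f) (succ (elimNat (\(ν : Nat). Nat) 2 (\(q : Nat). \(ω : Nat). succ ω) 1))))
  ~> \(r : Vec (Vec Nat 4) 0). refl (Eq Nat 4 4) (refl Nat ((\(β : Nat). β) (succ (elimNat (\(f : Nat). Nat) 2 (\(ν : Nat). \(q : Nat). succ q) 1))))
  ~> \(r : Vec (Vec Nat 4) 0). refl (Eq Nat 4 4) (refl Nat (succ (elimNat (\(β : Nat). Nat) 2 (\(f : Nat). \(ν : Nat). succ ν) 1)))
  ~> \(r : Vec (Vec Nat 4) 0). refl (Eq Nat 4 4) (refl Nat (succ ((\(β : Nat). \(f : Nat). succ f) 0 (elimNat (\(ν : Nat). Nat) 2 (\(q : Nat). \(ω : Nat). succ ω) 0))))
  ~> \(r : Vec (Vec Nat 4) 0). refl (Eq Nat 4 4) (refl Nat (succ ((\(β : Nat). succ β) (elimNat (\(f : Nat). Nat) 2 (\(ν : Nat). \(q : Nat). succ q) 0))))
  ~> \(r : Vec (Vec Nat 4) 0). refl (Eq Nat 4 4) (refl Nat (succ (succ (elimNat (\(β : Nat). Nat) 2 (\(f : Nat). \(ν : Nat). succ ν) 0))))
  ~> \(r : Vec (Vec Nat 4) 0). refl (Eq Nat 4 4) (refl Nat 4)
the term's type:
  Vec (Vec Nat 4) 0 -> Eq (Eq Nat 4 4) (refl Nat 4) (refl Nat 4)


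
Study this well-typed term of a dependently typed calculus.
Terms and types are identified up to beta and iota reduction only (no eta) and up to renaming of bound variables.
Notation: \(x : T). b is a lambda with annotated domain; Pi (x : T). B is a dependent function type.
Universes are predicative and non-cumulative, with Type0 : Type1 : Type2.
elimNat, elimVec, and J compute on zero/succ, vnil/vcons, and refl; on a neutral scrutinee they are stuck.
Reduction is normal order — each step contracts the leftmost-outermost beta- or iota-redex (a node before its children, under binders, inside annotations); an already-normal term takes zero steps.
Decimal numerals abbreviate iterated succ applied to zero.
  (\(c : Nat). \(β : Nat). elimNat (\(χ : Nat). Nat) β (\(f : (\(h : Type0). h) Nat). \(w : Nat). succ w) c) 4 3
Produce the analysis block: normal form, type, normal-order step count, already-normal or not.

resulting normal form:
  7
type:
  Nat
reduction steps (normal order): 15
term was already normal: no
first contracted redex: a beta-redex


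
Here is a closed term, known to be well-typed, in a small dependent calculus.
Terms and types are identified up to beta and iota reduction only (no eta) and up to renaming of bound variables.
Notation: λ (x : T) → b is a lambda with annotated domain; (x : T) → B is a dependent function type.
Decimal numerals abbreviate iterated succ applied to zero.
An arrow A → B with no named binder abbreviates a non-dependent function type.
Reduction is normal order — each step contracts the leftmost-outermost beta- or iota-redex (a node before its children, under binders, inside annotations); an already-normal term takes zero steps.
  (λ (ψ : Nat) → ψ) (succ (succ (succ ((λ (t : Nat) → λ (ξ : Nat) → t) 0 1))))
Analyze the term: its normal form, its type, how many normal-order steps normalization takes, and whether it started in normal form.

resulting normal form:
  3
the term's type:
  Nat
normal-order step count: 3
already normal: no
first redex: a beta-redex


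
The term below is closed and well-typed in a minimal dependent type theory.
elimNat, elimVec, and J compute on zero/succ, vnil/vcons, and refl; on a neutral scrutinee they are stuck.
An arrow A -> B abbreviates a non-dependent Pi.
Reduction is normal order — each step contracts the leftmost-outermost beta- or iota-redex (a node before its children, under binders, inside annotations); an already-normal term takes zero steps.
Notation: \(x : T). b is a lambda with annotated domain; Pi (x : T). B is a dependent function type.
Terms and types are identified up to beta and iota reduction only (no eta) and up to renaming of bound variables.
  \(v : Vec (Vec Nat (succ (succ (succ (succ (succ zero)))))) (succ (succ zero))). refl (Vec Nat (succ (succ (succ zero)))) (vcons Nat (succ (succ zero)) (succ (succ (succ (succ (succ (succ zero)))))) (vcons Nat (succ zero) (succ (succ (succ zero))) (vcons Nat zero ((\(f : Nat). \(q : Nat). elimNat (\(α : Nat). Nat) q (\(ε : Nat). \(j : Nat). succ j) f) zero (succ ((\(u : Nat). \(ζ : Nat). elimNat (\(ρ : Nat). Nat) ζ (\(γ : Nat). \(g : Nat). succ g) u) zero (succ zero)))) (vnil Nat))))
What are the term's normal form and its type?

resulting normal form:
  \(v : Vec (Vec Nat (succ (succ (succ (succ (succ zero)))))) (succ (succ zero))). refl (Vec Nat (succ (succ (succ zero)))) (vcons Nat (succ (succ zero)) (succ (succ (succ (succ (succ (succ zero)))))) (vcons Nat (succ zero) (succ (succ (succ zero))) (vcons Nat zero (succ (succ zero)) (vnil Nat))))
inferred type:
  Vec (Vec Nat (succ (succ (succ (succ (succ zero)))))) (succ (succ zero)) -> Eq (Vec Nat (succ (succ (succ zero)))) (vcons Nat (succ (succ zero)) (succ (succ (succ (succ (succ (succ zero)))))) (vcons Nat (succ zero) (succ (succ (succ zero))) (vcons Nat zero (succ (succ zero)) (vnil Nat)))) (vcons Nat (succ (succ zero)) (succ (succ (succ (succ (succ (succ zero)))))) (vcons Nat (succ zero) (succ (succ (succ zero))) (vcons Nat zero (succ (succ zero)) (vnil Nat))))
observation: reduction starts at a beta-redex, and 6 normal-order steps reach the normal form.


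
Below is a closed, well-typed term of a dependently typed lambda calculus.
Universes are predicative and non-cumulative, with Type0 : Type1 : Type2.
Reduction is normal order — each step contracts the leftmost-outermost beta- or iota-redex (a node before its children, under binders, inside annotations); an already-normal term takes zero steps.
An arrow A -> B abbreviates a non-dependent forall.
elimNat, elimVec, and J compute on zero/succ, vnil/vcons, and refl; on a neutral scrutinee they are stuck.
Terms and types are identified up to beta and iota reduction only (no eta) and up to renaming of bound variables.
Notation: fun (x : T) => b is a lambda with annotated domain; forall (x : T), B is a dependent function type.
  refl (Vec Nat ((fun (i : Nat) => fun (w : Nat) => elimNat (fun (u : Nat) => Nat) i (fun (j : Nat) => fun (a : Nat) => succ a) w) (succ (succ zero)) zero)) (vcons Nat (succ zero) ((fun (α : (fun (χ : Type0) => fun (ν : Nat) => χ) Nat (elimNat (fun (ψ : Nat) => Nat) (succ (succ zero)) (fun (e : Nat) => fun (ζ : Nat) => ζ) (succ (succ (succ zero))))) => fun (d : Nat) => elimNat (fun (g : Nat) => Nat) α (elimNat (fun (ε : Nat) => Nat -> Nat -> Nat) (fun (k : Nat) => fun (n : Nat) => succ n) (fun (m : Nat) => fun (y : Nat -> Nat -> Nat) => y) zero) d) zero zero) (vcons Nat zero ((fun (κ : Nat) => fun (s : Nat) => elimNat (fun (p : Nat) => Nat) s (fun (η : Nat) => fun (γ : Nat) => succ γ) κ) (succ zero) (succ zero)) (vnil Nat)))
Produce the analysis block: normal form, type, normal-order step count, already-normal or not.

resulting normal form:
  refl (Vec Nat (succ (succ zero))) (vcons Nat (succ zero) zero (vcons Nat zero (succ (succ zero)) (vnil Nat)))
inferred type:
  Eq (Vec Nat (succ (succ zero))) (vcons Nat (succ zero) zero (vcons Nat zero (succ (succ zero)) (vnil Nat))) (vcons Nat (succ zero) zero (vcons Nat zero (succ (succ zero)) (vnil Nat)))
reduction steps (normal order): 12
started in normal form: no
first redex: a beta-redex


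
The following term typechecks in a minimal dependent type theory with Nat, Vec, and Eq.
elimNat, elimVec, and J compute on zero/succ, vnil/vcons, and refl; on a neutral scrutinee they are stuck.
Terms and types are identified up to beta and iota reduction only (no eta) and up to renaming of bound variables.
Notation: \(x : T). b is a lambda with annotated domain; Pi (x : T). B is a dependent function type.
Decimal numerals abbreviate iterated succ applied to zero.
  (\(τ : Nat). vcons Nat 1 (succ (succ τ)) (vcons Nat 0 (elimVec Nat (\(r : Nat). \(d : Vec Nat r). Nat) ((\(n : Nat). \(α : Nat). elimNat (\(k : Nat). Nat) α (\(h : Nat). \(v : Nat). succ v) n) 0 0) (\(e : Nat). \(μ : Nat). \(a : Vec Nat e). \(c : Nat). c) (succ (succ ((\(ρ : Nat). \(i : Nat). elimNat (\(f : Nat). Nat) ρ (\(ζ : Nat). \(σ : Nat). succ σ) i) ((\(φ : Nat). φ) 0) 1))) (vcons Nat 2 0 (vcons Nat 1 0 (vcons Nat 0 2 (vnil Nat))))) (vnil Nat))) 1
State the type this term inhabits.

type:
  Vec Nat 2


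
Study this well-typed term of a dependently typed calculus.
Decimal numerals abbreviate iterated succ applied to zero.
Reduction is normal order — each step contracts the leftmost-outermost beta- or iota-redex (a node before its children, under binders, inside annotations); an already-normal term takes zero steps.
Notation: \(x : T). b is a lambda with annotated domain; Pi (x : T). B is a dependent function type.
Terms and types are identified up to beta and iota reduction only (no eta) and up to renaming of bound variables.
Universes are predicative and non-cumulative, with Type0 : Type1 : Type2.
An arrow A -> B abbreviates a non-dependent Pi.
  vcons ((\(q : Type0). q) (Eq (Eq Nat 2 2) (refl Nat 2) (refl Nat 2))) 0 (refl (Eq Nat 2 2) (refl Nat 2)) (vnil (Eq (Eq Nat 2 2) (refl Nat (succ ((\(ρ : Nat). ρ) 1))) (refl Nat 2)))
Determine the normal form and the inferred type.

resulting normal form:
  vcons (Eq (Eq Nat 2 2) (refl Nat 2) (refl Nat 2)) 0 (refl (Eq Nat 2 2) (refl Nat 2)) (vnil (Eq (Eq Nat 2 2) (refl Nat 2) (refl Nat 2)))
type:
  Vec (Eq (Eq Nat 2 2) (refl Nat 2) (refl Nat 2)) 1
observation: contracting a beta-redex first, the term normalizes in 2 steps.


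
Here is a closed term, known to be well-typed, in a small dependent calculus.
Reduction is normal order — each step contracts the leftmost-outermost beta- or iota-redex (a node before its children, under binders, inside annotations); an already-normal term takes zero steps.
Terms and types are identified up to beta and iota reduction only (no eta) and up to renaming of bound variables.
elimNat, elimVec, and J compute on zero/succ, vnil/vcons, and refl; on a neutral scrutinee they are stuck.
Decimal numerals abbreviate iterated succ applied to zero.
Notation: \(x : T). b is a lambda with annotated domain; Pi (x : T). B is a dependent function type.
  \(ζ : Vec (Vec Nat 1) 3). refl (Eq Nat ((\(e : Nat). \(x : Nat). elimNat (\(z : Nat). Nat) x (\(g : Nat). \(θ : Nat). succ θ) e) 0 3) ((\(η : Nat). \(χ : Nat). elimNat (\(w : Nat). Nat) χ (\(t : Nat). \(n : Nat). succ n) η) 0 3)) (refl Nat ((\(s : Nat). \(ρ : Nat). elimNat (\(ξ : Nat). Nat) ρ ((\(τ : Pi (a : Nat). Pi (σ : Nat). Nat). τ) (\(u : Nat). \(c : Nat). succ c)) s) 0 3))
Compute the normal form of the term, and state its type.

resulting normal form:
  \(ζ : Vec (Vec Nat 1) 3). refl (Eq Nat 3 3) (refl Nat 3)
type:
  Pi (ζ : Vec (Vec Nat 1) 3). Eq (Eq Nat 3 3) (refl Nat 3) (refl Nat 3)
observation: 9 normal-order steps normalize the term, beginning with a beta-redex.


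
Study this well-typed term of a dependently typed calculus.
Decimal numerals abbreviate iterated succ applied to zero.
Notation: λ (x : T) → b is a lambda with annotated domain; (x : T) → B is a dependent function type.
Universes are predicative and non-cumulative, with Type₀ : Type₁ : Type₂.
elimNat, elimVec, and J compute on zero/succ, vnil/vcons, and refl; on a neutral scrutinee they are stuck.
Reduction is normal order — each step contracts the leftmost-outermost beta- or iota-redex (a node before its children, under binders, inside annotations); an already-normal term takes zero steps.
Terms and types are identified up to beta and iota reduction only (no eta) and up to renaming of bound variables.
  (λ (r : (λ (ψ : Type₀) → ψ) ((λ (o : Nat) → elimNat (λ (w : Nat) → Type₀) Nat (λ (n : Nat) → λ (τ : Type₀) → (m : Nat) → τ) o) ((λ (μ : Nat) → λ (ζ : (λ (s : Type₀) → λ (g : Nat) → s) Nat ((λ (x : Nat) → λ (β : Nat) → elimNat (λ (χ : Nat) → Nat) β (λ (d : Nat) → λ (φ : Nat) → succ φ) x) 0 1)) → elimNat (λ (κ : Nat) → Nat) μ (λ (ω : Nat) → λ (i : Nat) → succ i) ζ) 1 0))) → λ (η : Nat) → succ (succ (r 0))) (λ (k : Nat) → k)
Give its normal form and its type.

normal form:
  λ (r : Nat) → 2
type:
  (r : Nat) → Nat
observation: contracting a beta-redex first, the term normalizes in 2 steps.


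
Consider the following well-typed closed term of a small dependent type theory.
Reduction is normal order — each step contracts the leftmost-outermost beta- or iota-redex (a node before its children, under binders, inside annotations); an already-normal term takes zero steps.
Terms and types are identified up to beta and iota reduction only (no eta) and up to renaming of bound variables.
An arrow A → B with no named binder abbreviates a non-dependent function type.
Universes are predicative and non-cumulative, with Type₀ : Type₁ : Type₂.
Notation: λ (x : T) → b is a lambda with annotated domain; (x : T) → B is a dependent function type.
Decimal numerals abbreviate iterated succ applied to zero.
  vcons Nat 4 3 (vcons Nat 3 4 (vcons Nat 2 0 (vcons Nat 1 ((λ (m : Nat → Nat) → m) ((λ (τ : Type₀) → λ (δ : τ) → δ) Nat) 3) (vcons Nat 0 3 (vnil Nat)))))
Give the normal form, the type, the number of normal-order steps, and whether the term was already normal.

normal form:
  vcons Nat 4 3 (vcons Nat 3 4 (vcons Nat 2 0 (vcons Nat 1 3 (vcons Nat 0 3 (vnil Nat)))))
the term's type:
  Vec Nat 5
steps to reach normal form (normal order): 3
already normal: no
first redex: a beta-redex


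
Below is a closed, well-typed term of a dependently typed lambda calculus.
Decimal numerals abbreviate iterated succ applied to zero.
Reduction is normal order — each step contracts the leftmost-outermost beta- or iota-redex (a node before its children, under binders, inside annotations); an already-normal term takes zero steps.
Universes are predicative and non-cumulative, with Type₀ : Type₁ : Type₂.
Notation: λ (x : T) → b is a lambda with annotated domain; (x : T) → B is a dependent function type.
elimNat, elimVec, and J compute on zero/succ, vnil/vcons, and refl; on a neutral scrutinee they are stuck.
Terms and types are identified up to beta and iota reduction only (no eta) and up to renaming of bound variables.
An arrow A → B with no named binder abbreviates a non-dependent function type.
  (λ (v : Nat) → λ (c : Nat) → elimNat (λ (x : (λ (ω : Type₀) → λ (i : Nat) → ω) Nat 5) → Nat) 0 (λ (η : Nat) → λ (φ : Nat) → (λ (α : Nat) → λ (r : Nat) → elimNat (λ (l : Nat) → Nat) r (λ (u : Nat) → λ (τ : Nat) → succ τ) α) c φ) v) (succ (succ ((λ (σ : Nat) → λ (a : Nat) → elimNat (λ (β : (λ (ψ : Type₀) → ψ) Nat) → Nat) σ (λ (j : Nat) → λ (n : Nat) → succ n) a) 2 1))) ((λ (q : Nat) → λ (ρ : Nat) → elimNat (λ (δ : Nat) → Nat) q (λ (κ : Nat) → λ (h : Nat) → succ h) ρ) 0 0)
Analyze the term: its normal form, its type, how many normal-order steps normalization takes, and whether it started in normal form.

normal form:
  0
the term's type:
  Nat
reduction steps (normal order): 44
already normal: no
first redex: a beta-redex


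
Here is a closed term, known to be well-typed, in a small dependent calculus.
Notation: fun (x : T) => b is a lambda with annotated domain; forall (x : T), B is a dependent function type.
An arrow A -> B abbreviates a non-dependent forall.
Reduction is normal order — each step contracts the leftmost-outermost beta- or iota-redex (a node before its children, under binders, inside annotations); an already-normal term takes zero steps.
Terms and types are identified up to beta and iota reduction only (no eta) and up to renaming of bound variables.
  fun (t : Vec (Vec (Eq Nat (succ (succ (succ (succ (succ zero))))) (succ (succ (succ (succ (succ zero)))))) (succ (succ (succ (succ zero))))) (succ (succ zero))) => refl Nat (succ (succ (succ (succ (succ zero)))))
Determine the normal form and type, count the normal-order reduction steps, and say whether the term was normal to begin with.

reduced normal form:
  fun (t : Vec (Vec (Eq Nat (succ (succ (succ (succ (succ zero))))) (succ (succ (succ (succ (succ zero)))))) (succ (succ (succ (succ zero))))) (succ (succ zero))) => refl Nat (succ (succ (succ (succ (succ zero)))))
the term's type:
  Vec (Vec (Eq Nat (succ (succ (succ (succ (succ zero))))) (succ (succ (succ (succ (succ zero)))))) (succ (succ (succ (succ zero))))) (succ (succ zero)) -> Eq Nat (succ (succ (succ (succ (succ zero))))) (succ (succ (succ (succ (succ zero)))))
normal-order step count: 0
started in normal form: yes


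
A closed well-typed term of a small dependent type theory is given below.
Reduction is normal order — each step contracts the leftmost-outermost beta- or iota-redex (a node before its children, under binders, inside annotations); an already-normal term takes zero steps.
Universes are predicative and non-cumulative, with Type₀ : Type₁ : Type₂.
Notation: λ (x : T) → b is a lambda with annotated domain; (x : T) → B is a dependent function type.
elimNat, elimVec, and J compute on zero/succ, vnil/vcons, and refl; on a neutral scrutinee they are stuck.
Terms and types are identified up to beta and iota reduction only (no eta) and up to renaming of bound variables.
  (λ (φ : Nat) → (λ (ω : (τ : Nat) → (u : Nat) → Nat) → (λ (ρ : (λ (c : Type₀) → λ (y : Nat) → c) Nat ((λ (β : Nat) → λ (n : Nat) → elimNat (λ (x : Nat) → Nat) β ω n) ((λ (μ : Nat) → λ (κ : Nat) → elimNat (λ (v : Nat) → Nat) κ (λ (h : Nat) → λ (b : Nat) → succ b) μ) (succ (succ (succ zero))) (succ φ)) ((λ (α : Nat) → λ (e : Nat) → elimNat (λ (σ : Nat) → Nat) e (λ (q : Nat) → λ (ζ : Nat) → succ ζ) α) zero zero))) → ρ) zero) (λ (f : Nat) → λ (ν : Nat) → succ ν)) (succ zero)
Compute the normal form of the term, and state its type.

reduced normal form:
  zero
inferred type:
  Nat
observation: normalization takes exactly 3 steps under the normal-order strategy.
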